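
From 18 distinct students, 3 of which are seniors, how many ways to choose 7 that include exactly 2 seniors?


Choose 2 of the 3 seniors and 5 of the other 15 students:
C(3,2)×C(15,5) = 3×3003 = 9009

9009


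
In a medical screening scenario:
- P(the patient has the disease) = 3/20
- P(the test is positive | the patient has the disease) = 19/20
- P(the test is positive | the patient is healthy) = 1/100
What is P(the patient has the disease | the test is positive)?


Using Bayes' theorem:
P(A|B) = P(B|A)·P(A) / P(B)

P(the test is positive) = 19/20 × 3/20 + 1/100 × 17/20
= 57/400 + 17/2000 = 151/1000

P(the patient has the disease|the test is positive) = (57/400) / (151/1000) = 285/302

P(the patient has the disease|the test is positive) = 285/302 ≈ 94.37%


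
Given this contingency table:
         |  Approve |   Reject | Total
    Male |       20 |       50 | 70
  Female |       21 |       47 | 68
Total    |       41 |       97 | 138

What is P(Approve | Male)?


P(Approve | Male) = 20/(20+50) = 20/70 = 2/7

P(Approve|Male) = 2/7 ≈ 28.57%


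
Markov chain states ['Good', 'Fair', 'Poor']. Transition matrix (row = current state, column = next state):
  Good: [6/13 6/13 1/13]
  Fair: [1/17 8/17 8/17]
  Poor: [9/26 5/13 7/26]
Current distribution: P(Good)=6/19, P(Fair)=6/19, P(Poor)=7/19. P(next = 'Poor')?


P(next=Poor) = Σᵢ P(now=i)×P(i→Poor)
= 6/19×1/13 + 6/19×8/17 + 7/19×7/26
= 6/247 + 48/323 + 49/494 = 2285/8398

P = 2285/8398 ≈ 0.2721


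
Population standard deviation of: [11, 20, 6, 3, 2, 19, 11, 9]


Mean = 81/8
  (11-81/8)²=49/64
  (20-81/8)²=6241/64
  (6-81/8)²=1089/64
  (3-81/8)²=3249/64
  (2-81/8)²=4225/64
  (19-81/8)²=5041/64
  (11-81/8)²=49/64
  (9-81/8)²=81/64
Σ(x-μ)² = 2503/8
σ² = (2503/8)/8 = 2503/64

σ = √(2503/64) ≈ 6.2537


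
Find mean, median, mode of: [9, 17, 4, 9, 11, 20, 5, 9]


Sorted: [4, 5, 9, 9, 9, 11, 17, 20]
Mean = 84/8 = 21/2
Median = 9
Freq: {9: 3, 17: 1, 4: 1, 11: 1, 20: 1, 5: 1}
Mode: [9]

Mean=21/2, Median=9, Mode=9


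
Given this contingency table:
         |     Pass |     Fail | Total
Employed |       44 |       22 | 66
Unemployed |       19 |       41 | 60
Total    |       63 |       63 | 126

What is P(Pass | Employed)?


P(Pass | Employed) = 44/(44+22) = 44/66 = 2/3

P(Pass|Employed) = 2/3 ≈ 66.67%


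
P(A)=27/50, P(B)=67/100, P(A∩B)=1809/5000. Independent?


P(A)×P(B) = 1809/5000
P(A∩B) = 1809/5000
Equal ✓ → Independent

Yes, independent


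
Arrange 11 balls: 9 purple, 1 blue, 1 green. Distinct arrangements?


11!/(9!×1!×1!) = 110

110


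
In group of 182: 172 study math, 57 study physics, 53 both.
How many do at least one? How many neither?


|A∪B| = 172+57-53 = 176
Neither = 182-176 = 6

At least one: 176; Neither: 6


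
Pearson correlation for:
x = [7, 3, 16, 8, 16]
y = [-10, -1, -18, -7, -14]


n=5, Σx=50, Σy=-50, Σxy=-641, Σx²=634, Σy²=670
r = (5×(-641) - 50×(-50))/√((5×634 - 50²)(5×670 - (-50)²))
= -705/√(670×850) = -705/√569500 ≈ -705/754.6522 ≈ -0.9342

r ≈ -0.9342


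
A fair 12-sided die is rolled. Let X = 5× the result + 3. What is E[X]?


E[die] = (1+12)/2 = 13/2
E[X] = 5×13/2 + 3 = 71/2

E[X] = 71/2


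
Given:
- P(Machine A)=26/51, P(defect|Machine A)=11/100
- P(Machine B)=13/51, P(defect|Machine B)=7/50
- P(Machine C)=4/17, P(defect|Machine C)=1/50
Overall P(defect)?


P(B) = Σ P(B|Aᵢ)×P(Aᵢ)
  11/100×26/51 = 143/2550
  7/50×13/51 = 91/2550
  1/50×4/17 = 2/425
Sum = 41/425

P(defect) = 41/425 ≈ 9.65%


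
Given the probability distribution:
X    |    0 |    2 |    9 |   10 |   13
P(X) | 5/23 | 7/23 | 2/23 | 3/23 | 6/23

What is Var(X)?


E[X] = 140/23
E[X²] = 1504/23
Var(X) = E[X²] - (E[X])² = 1504/23 - 19600/529 = 14992/529

Var(X) = 14992/529 ≈ 28.3403


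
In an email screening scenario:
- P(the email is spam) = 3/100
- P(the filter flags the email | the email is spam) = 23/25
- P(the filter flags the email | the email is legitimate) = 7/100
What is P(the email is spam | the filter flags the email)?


Using Bayes' theorem:
P(A|B) = P(B|A)·P(A) / P(B)

P(the filter flags the email) = 23/25 × 3/100 + 7/100 × 97/100
= 69/2500 + 679/10000 = 191/2000

P(the email is spam|the filter flags the email) = (69/2500) / (191/2000) = 276/955

P(the email is spam|the filter flags the email) = 276/955 ≈ 28.90%


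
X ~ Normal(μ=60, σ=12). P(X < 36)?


z = (36-60)/12 = -2.0
P(Z < -2.0) = 0.0228

P(X < 36) ≈ 0.0228


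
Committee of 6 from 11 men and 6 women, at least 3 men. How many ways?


Count by #men:
  3M,3W: C(11,3)×C(6,3)=3300
  4M,2W: C(11,4)×C(6,2)=4950
  5M,1W: C(11,5)×C(6,1)=2772
  6M,0W: C(11,6)×C(6,0)=462
Total = 11484

11484


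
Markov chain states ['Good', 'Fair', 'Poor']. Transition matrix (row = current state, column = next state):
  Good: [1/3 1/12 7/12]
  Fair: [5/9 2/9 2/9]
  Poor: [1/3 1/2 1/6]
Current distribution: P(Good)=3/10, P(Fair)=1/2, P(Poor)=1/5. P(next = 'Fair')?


P(next=Fair) = Σᵢ P(now=i)×P(i→Fair)
= 3/10×1/12 + 1/2×2/9 + 1/5×1/2
= 1/40 + 1/9 + 1/10 = 17/72

P = 17/72 ≈ 0.2361


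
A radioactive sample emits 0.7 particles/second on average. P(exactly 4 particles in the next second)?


Poisson(λ=0.7): P(X=4) = e^(-λ)×λ^k/k!
= e^(-0.7) × 0.7^4 / 4!
≈ 0.4965853038 × 0.2401 / 24 ≈ 0.004968

P(X=4) ≈ 0.004968 ≈ 0.50%


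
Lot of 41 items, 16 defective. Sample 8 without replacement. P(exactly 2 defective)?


Hypergeometric: C(16,2)×C(25,6)/C(41,8)
= 120×177100/95548245 = 1416800/6369883

P(X=2) = 1416800/6369883 ≈ 22.24%


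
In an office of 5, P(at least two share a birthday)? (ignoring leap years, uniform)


P(all different) = Π(365-i)/365 for i=0..4
= 0.972864
P(match) = 1 - 0.972864 = 0.027136

P ≈ 0.0271 ≈ 2.71%


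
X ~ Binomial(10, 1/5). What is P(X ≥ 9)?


P(X ≥ 9) = Σ P(X=i) for i=9..10
P(X=9) = 8/1953125
P(X=10) = 1/9765625
Sum = 41/9765625

P(X ≥ 9) = 41/9765625 ≈ 0.00%


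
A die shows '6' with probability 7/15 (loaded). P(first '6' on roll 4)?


Geometric: P(X=4) = (1-p)^(k-1)×p = (8/15)^3×7/15 = 3584/50625

P(X=4) = 3584/50625 ≈ 7.08%


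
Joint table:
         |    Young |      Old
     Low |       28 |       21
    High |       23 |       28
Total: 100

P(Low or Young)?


P(Low∨Young) = P(Low) + P(Young) - P(Low∧Young)
= (49 + 51 - 28)/100 = 72/100 = 18/25

P = 18/25 ≈ 72.00%


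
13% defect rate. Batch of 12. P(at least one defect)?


P(all good) = (87/100)^12 = 188031682201497672618081/1000000000000000000000000
P(≥1 defect) = 811968317798502327381919/1000000000000000000000000

P = 811968317798502327381919/1000000000000000000000000 ≈ 81.20%


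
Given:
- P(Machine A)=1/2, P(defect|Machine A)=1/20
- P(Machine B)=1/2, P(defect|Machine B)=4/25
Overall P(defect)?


P(B) = Σ P(B|Aᵢ)×P(Aᵢ)
  1/20×1/2 = 1/40
  4/25×1/2 = 2/25
Sum = 21/200

P(defect) = 21/200 ≈ 10.50%


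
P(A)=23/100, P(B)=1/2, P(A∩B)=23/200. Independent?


P(A)×P(B) = 23/200
P(A∩B) = 23/200
Equal ✓ → Independent

Yes, independent


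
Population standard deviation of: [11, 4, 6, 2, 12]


Mean = 35/5 = 7
  (11-7)²=16
  (4-7)²=9
  (6-7)²=1
  (2-7)²=25
  (12-7)²=25
Σ(x-μ)² = 76
σ² = 76/5

σ = √(76/5) ≈ 3.8987


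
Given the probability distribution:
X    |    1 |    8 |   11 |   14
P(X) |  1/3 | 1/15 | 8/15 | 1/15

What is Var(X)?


E[X] = 23/3
E[X²] = 411/5
Var(X) = E[X²] - (E[X])² = 411/5 - 529/9 = 1054/45

Var(X) = 1054/45 ≈ 23.4222


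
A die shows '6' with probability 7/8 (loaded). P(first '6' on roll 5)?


Geometric: P(X=5) = (1-p)^(k-1)×p = (1/8)^4×7/8 = 7/32768

P(X=5) = 7/32768 ≈ 0.02%


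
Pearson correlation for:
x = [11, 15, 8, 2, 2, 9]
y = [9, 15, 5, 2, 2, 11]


n=6, Σx=47, Σy=44, Σxy=471, Σx²=499, Σy²=460
r = (6×471 - 47×44)/√((6×499 - 47²)(6×460 - 44²))
= 758/√(785×824) = 758/√646840 ≈ 758/804.2636 ≈ 0.9425

r ≈ 0.9425


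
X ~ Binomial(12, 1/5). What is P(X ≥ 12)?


P(X ≥ 12) = Σ P(X=i) for i=12..12
P(X=12) = 1/244140625
Sum = 1/244140625

P(X ≥ 12) = 1/244140625 ≈ 0.00%


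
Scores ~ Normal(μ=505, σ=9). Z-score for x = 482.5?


z = (x - μ)/σ = (482.5 - 505)/9 = -2.5

z = -2.5


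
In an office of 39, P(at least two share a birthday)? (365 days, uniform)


P(all different) = Π(365-i)/365 for i=0..38
= 0.121780
P(match) = 1 - 0.121780 = 0.878220

P ≈ 0.8782 ≈ 87.82%


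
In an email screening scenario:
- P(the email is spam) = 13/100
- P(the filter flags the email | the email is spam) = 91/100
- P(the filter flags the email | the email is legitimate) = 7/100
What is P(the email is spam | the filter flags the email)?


Using Bayes' theorem:
P(A|B) = P(B|A)·P(A) / P(B)

P(the filter flags the email) = 91/100 × 13/100 + 7/100 × 87/100
= 1183/10000 + 609/10000 = 112/625

P(the email is spam|the filter flags the email) = (1183/10000) / (112/625) = 169/256

P(the email is spam|the filter flags the email) = 169/256 ≈ 66.02%


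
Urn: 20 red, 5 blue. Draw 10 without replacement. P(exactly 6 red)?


Hypergeometric: C(20,6)×C(5,4)/C(25,10)
= 38760×5/3268760 = 15/253

P(X=6) = 15/253 ≈ 5.93%


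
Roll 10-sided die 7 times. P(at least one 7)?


P(no 7)^7 = (9/10)^7 = 4782969/10000000
P(≥1) = 1 - 4782969/10000000 = 5217031/10000000

P = 5217031/10000000 ≈ 52.17%


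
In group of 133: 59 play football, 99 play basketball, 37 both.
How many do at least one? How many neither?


|A∪B| = 59+99-37 = 121
Neither = 133-121 = 12

At least one: 121; Neither: 12


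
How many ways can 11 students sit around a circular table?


Circular arrangements of 11 distinct objects: fix one position to break rotational symmetry.
(n-1)! = 10! = 3628800

3628800


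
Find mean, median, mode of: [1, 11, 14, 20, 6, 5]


Sorted: [1, 5, 6, 11, 14, 20]
Mean = 57/6 = 19/2
Median = 17/2
Freq: {1: 1, 11: 1, 14: 1, 20: 1, 6: 1, 5: 1}
Mode: No mode

Mean=19/2, Median=17/2, Mode=No mode


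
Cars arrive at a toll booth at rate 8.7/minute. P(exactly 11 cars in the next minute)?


Poisson(λ=8.7): P(X=11) = e^(-λ)×λ^k/k!
= e^(-8.7) × 8.7^11 / 11!
≈ 0.000166585811 × 21612837034.7 / 39916800 ≈ 0.090197

P(X=11) ≈ 0.090197 ≈ 9.02%


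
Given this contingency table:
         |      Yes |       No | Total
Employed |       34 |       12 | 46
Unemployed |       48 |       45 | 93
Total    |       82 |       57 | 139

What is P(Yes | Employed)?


P(Yes | Employed) = 34/(34+12) = 34/46 = 17/23

P(Yes|Employed) = 17/23 ≈ 73.91%


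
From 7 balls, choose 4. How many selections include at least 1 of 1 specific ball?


Complement: C(7,4) - C(6,4) = 35 - 15 = 20

20


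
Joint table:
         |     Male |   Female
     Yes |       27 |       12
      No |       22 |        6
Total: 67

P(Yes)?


P(Yes) = (27+12)/67 = 39/67

P(Yes) = 39/67 ≈ 58.21%


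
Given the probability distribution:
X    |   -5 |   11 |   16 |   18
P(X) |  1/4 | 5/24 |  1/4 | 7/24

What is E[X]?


E[X] = Σ x·P(X=x)
= (-5)×(1/4) + (11)×(5/24) + (16)×(1/4) + (18)×(7/24)
= 247/24

E[X] = 247/24


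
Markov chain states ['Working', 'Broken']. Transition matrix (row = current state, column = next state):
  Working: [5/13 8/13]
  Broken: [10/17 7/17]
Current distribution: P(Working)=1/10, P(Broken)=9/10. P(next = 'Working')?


P(next=Working) = Σᵢ P(now=i)×P(i→Working)
= 1/10×5/13 + 9/10×10/17
= 1/26 + 9/17 = 251/442

P = 251/442 ≈ 0.5679


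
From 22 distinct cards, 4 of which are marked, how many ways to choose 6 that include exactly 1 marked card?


Choose 1 of the 4 marked cards and 5 of the other 18 cards:
C(4,1)×C(18,5) = 4×8568 = 34272

34272


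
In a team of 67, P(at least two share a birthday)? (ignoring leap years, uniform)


P(all different) = Π(365-i)/365 for i=0..66
= 0.001560
P(match) = 1 - 0.001560 = 0.998440

P ≈ 0.9984 ≈ 99.84%


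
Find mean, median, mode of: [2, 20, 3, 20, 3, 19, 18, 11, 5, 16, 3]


Sorted: [2, 3, 3, 3, 5, 11, 16, 18, 19, 20, 20]
Mean = 120/11
Median = 11
Freq: {2: 1, 20: 2, 3: 3, 19: 1, 18: 1, 11: 1, 5: 1, 16: 1}
Mode: [3]

Mean=120/11, Median=11, Mode=3


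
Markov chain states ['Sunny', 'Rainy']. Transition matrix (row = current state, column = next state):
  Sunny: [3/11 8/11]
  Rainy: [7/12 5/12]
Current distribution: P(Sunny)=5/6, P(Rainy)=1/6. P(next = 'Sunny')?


P(next=Sunny) = Σᵢ P(now=i)×P(i→Sunny)
= 5/6×3/11 + 1/6×7/12
= 5/22 + 7/72 = 257/792

P = 257/792 ≈ 0.3245


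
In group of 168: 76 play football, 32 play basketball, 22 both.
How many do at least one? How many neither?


|A∪B| = 76+32-22 = 86
Neither = 168-86 = 82

At least one: 86; Neither: 82


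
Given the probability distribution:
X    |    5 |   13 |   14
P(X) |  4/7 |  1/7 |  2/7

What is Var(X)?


E[X] = 61/7
E[X²] = 661/7
Var(X) = E[X²] - (E[X])² = 661/7 - 3721/49 = 906/49

Var(X) = 906/49 ≈ 18.4898


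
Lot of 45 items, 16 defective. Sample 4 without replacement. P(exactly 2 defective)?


Hypergeometric: C(16,2)×C(29,2)/C(45,4)
= 120×406/148995 = 464/1419

P(X=2) = 464/1419 ≈ 32.70%


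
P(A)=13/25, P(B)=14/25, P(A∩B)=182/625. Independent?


P(A)×P(B) = 182/625
P(A∩B) = 182/625
Equal ✓ → Independent

Yes, independent


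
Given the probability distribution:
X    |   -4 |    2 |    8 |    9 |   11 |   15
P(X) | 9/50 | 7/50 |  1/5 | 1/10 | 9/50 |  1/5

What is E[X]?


E[X] = Σ x·P(X=x)
= (-4)×(9/50) + (2)×(7/50) + (8)×(1/5) + (9)×(1/10) + (11)×(9/50) + (15)×(1/5)
= 176/25

E[X] = 176/25


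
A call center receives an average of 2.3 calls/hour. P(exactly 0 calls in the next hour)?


Poisson(λ=2.3): P(X=0) = e^(-λ)×λ^k/k!
= e^(-2.3) × 2.3^0 / 0!
≈ 0.1002588437 × 1 / 1 ≈ 0.100259

P(X=0) ≈ 0.100259 ≈ 10.03%


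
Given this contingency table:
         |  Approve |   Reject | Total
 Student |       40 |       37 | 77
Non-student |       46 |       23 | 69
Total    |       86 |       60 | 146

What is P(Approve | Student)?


P(Approve | Student) = 40/(40+37) = 40/77

P(Approve|Student) = 40/77 ≈ 51.95%


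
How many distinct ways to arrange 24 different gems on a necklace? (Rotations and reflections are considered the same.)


Free circular arrangements: rotations and reflections both identified.
(n-1)!/2 = 23!/2 = 25852016738884976640000/2 = 12926008369442488320000

12926008369442488320000


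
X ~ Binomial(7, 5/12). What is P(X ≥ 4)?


P(X ≥ 4) = Σ P(X=i) for i=4..7
P(X=4) = 7503125/35831808
P(X=5) = 1071875/11943936
P(X=6) = 765625/35831808
P(X=7) = 78125/35831808
Sum = 2890625/8957952

P(X ≥ 4) = 2890625/8957952 ≈ 32.27%


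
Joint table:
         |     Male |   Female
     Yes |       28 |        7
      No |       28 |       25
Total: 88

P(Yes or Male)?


P(Yes∨Male) = P(Yes) + P(Male) - P(Yes∧Male)
= (35 + 56 - 28)/88 = 63/88

P = 63/88 ≈ 71.59%


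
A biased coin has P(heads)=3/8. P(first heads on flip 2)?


Geometric: P(X=2) = (1-p)^(k-1)×p = (5/8)^1×3/8 = 15/64

P(X=2) = 15/64 ≈ 23.44%


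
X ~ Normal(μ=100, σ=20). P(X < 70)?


z = (70-100)/20 = -1.5
P(Z < -1.5) = 0.0668

P(X < 70) ≈ 0.0668


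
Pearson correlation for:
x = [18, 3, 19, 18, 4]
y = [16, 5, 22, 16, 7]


n=5, Σx=62, Σy=66, Σxy=1037, Σx²=1034, Σy²=1070
r = (5×1037 - 62×66)/√((5×1034 - 62²)(5×1070 - 66²))
= 1093/√(1326×994) = 1093/√1318044 ≈ 1093/1148.0610 ≈ 0.9520

r ≈ 0.9520


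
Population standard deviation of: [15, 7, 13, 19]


Mean = 54/4 = 27/2
  (15-27/2)²=9/4
  (7-27/2)²=169/4
  (13-27/2)²=1/4
  (19-27/2)²=121/4
Σ(x-μ)² = 75
σ² = 75/4

σ = √(75/4) ≈ 4.3301


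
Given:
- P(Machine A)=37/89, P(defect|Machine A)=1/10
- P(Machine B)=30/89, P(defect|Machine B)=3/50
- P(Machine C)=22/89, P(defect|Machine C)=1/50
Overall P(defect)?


P(B) = Σ P(B|Aᵢ)×P(Aᵢ)
  1/10×37/89 = 37/890
  3/50×30/89 = 9/445
  1/50×22/89 = 11/2225
Sum = 297/4450

P(defect) = 297/4450 ≈ 6.67%


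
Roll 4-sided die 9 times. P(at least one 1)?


P(no 1)^9 = (3/4)^9 = 19683/262144
P(≥1) = 1 - 19683/262144 = 242461/262144

P = 242461/262144 ≈ 92.49%


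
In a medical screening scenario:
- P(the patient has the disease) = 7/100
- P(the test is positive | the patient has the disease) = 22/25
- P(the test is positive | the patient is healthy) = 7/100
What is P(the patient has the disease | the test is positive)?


Using Bayes' theorem:
P(A|B) = P(B|A)·P(A) / P(B)

P(the test is positive) = 22/25 × 7/100 + 7/100 × 93/100
= 77/1250 + 651/10000 = 1267/10000

P(the patient has the disease|the test is positive) = (77/1250) / (1267/10000) = 88/181

P(the patient has the disease|the test is positive) = 88/181 ≈ 48.62%


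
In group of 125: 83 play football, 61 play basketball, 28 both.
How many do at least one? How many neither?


|A∪B| = 83+61-28 = 116
Neither = 125-116 = 9

At least one: 116; Neither: 9


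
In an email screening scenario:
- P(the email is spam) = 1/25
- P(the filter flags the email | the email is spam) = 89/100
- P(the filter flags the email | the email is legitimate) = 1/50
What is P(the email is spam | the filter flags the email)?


Using Bayes' theorem:
P(A|B) = P(B|A)·P(A) / P(B)

P(the filter flags the email) = 89/100 × 1/25 + 1/50 × 24/25
= 89/2500 + 12/625 = 137/2500

P(the email is spam|the filter flags the email) = (89/2500) / (137/2500) = 89/137

P(the email is spam|the filter flags the email) = 89/137 ≈ 64.96%


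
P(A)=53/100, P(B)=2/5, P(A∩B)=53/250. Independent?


P(A)×P(B) = 53/250
P(A∩B) = 53/250
Equal ✓ → Independent

Yes, independent


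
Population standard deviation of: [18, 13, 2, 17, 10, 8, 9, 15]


Mean = 92/8 = 23/2
  (18-23/2)²=169/4
  (13-23/2)²=9/4
  (2-23/2)²=361/4
  (17-23/2)²=121/4
  (10-23/2)²=9/4
  (8-23/2)²=49/4
  (9-23/2)²=25/4
  (15-23/2)²=49/4
Σ(x-μ)² = 198
σ² = 198/8 = 99/4

σ = √(99/4) ≈ 4.9749


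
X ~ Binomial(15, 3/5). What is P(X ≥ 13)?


P(X ≥ 13) = Σ P(X=i) for i=13..15
P(X=13) = 133923132/6103515625
P(X=14) = 28697814/6103515625
P(X=15) = 14348907/30517578125
Sum = 827453637/30517578125

P(X ≥ 13) = 827453637/30517578125 ≈ 2.71%


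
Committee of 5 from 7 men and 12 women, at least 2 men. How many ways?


Count by #men:
  2M,3W: C(7,2)×C(12,3)=4620
  3M,2W: C(7,3)×C(12,2)=2310
  4M,1W: C(7,4)×C(12,1)=420
  5M,0W: C(7,5)×C(12,0)=21
Total = 7371

7371


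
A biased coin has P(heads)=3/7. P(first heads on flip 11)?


Geometric: P(X=11) = (1-p)^(k-1)×p = (4/7)^10×3/7 = 3145728/1977326743

P(X=11) = 3145728/1977326743 ≈ 0.16%


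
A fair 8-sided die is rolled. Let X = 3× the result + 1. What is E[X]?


E[die] = (1+8)/2 = 9/2
E[X] = 3×9/2 + 1 = 29/2

E[X] = 29/2


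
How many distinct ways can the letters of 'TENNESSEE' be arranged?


Letters: 9, freq: {'T': 1, 'E': 4, 'N': 2, 'S': 2}
9!/(1!×4!×2!×2!) = 362880/96 = 3780

3780


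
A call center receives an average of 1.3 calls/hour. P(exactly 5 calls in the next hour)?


Poisson(λ=1.3): P(X=5) = e^(-λ)×λ^k/k!
= e^(-1.3) × 1.3^5 / 5!
≈ 0.272531793 × 3.71293 / 120 ≈ 0.008432

P(X=5) ≈ 0.008432 ≈ 0.84%


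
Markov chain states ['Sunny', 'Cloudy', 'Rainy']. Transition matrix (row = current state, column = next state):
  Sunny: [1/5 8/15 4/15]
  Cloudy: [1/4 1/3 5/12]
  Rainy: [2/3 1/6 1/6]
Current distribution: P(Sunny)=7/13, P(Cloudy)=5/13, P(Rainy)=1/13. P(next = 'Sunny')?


P(next=Sunny) = Σᵢ P(now=i)×P(i→Sunny)
= 7/13×1/5 + 5/13×1/4 + 1/13×2/3
= 7/65 + 5/52 + 2/39 = 199/780

P = 199/780 ≈ 0.2551


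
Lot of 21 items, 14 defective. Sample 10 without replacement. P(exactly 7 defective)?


Hypergeometric: C(14,7)×C(7,3)/C(21,10)
= 3432×35/352716 = 110/323

P(X=7) = 110/323 ≈ 34.06%


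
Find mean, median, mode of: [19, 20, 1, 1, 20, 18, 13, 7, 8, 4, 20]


Sorted: [1, 1, 4, 7, 8, 13, 18, 19, 20, 20, 20]
Mean = 131/11
Median = 13
Freq: {19: 1, 20: 3, 1: 2, 18: 1, 13: 1, 7: 1, 8: 1, 4: 1}
Mode: [20]

Mean=131/11, Median=13, Mode=20


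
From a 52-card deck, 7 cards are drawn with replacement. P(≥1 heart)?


P(not a heart) = 39/52 = 3/4
P(none in 7 draws) = (3/4)^7 = 2187/16384
P(≥1 heart) = 1 - 2187/16384 = 14197/16384

P = 14197/16384 ≈ 86.65%


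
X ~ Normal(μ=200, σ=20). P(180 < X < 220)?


z₁=(180-200)/20=-1.0, z₂=(220-200)/20=1.0
P = Φ(1.0) - Φ(-1.0) = 0.841345 - 0.158655 = 0.682690 ≈ 0.6827

P(180 < X < 220) ≈ 0.6827


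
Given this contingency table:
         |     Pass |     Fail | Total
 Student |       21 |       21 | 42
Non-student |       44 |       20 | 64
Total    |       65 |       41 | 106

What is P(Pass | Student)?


P(Pass | Student) = 21/(21+21) = 21/42 = 1/2

P(Pass|Student) = 1/2 ≈ 50.00%


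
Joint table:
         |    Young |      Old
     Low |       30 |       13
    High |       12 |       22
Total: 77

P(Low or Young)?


P(Low∨Young) = P(Low) + P(Young) - P(Low∧Young)
= (43 + 42 - 30)/77 = 55/77 = 5/7

P = 5/7 ≈ 71.43%


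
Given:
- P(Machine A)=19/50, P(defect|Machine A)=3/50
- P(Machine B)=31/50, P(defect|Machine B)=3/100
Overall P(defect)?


P(B) = Σ P(B|Aᵢ)×P(Aᵢ)
  3/50×19/50 = 57/2500
  3/100×31/50 = 93/5000
Sum = 207/5000

P(defect) = 207/5000 ≈ 4.14%


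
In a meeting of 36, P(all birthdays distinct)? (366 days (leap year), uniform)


P(all different) = Π(366-i)/366 for i=0..35
= (366/366)×(365/366)×...×(331/366)
= 0.168667

P ≈ 0.1687 ≈ 16.87%


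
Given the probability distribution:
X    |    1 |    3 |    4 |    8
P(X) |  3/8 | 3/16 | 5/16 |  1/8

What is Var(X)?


E[X] = 51/16
E[X²] = 241/16
Var(X) = E[X²] - (E[X])² = 241/16 - 2601/256 = 1255/256

Var(X) = 1255/256 ≈ 4.9023


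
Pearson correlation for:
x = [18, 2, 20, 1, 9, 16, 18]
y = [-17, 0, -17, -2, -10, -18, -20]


n=7, Σx=84, Σy=-84, Σxy=-1386, Σx²=1390, Σy²=1406
r = (7×(-1386) - 84×(-84))/√((7×1390 - 84²)(7×1406 - (-84)²))
= -2646/√(2674×2786) = -2646/√7449764 ≈ -2646/2729.4256 ≈ -0.9694

r ≈ -0.9694


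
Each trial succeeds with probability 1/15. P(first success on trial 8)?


Geometric: P(X=8) = (1-p)^(k-1)×p = (14/15)^7×1/15 = 105413504/2562890625

P(X=8) = 105413504/2562890625 ≈ 4.11%


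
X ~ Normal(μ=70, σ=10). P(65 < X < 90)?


z₁=(65-70)/10=-0.5, z₂=(90-70)/10=2.0
P = Φ(2.0) - Φ(-0.5) = 0.977250 - 0.308538 = 0.668712 ≈ 0.6687

P(65 < X < 90) ≈ 0.6687


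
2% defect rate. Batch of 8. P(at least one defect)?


P(all good) = (49/50)^8 = 33232930569601/39062500000000
P(≥1 defect) = 5829569430399/39062500000000

P = 5829569430399/39062500000000 ≈ 14.92%


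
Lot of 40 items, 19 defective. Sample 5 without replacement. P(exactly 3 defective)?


Hypergeometric: C(19,3)×C(21,2)/C(40,5)
= 969×210/658008 = 595/1924

P(X=3) = 595/1924 ≈ 30.93%


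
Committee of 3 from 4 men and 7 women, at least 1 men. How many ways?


Count by #men:
  1M,2W: C(4,1)×C(7,2)=84
  2M,1W: C(4,2)×C(7,1)=42
  3M,0W: C(4,3)×C(7,0)=4
Total = 130

130


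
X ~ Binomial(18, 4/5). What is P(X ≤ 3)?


P(X ≤ 3) = Σ P(X=i) for i=0..3
P(X=0) = 1/3814697265625
P(X=1) = 72/3814697265625
P(X=2) = 2448/3814697265625
P(X=3) = 52224/3814697265625
Sum = 10949/762939453125

P(X ≤ 3) = 10949/762939453125 ≈ 0.00%


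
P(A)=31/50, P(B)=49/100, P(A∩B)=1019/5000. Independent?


P(A)×P(B) = 1519/5000
P(A∩B) = 1019/5000
Not equal → NOT independent

No, not independent


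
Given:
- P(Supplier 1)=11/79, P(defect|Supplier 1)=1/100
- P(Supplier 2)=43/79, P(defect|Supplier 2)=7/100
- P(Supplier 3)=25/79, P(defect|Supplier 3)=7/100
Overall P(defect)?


P(B) = Σ P(B|Aᵢ)×P(Aᵢ)
  1/100×11/79 = 11/7900
  7/100×43/79 = 301/7900
  7/100×25/79 = 7/316
Sum = 487/7900

P(defect) = 487/7900 ≈ 6.16%


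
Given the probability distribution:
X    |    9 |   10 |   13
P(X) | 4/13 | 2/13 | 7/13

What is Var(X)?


E[X] = 147/13
E[X²] = 1707/13
Var(X) = E[X²] - (E[X])² = 1707/13 - 21609/169 = 582/169

Var(X) = 582/169 ≈ 3.4438


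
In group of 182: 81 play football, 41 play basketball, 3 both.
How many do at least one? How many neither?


|A∪B| = 81+41-3 = 119
Neither = 182-119 = 63

At least one: 119; Neither: 63


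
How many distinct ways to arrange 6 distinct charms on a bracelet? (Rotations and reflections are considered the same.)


Free circular arrangements: rotations and reflections both identified.
(n-1)!/2 = 5!/2 = 120/2 = 60

60


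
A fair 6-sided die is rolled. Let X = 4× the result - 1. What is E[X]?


E[die] = (1+6)/2 = 7/2
E[X] = 4×7/2 - 1 = 13

E[X] = 13


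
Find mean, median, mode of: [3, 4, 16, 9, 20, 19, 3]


Sorted: [3, 3, 4, 9, 16, 19, 20]
Mean = 74/7
Median = 9
Freq: {3: 2, 4: 1, 16: 1, 9: 1, 20: 1, 19: 1}
Mode: [3]

Mean=74/7, Median=9, Mode=3


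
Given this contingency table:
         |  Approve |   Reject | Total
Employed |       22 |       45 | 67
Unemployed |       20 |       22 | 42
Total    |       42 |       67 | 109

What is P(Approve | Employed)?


P(Approve | Employed) = 22/(22+45) = 22/67

P(Approve|Employed) = 22/67 ≈ 32.84%


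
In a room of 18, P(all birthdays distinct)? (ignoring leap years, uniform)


P(all different) = Π(365-i)/365 for i=0..17
= (365/365)×(364/365)×...×(348/365)
= 0.653089

P ≈ 0.6531 ≈ 65.31%


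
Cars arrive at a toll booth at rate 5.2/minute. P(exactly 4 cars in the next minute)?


Poisson(λ=5.2): P(X=4) = e^(-λ)×λ^k/k!
= e^(-5.2) × 5.2^4 / 4!
≈ 0.005516564421 × 731.1616 / 24 ≈ 0.168063

P(X=4) ≈ 0.168063 ≈ 16.81%


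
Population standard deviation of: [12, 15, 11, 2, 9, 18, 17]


Mean = 84/7 = 12
  (12-12)²=0
  (15-12)²=9
  (11-12)²=1
  (2-12)²=100
  (9-12)²=9
  (18-12)²=36
  (17-12)²=25
Σ(x-μ)² = 180
σ² = 180/7

σ = √(180/7) ≈ 5.0709


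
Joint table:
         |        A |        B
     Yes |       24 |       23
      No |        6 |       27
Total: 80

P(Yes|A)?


P(Yes|A) = 24/(24+6) = 24/30 = 4/5

P = 4/5 ≈ 80.00%


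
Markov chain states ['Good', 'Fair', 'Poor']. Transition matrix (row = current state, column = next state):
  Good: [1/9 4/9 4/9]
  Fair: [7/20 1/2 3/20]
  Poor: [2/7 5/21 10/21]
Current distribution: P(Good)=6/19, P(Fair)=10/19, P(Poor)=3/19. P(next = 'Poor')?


P(next=Poor) = Σᵢ P(now=i)×P(i→Poor)
= 6/19×4/9 + 10/19×3/20 + 3/19×10/21
= 8/57 + 3/38 + 10/133 = 235/798

P = 235/798 ≈ 0.2945


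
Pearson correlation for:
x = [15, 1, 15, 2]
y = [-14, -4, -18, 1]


n=4, Σx=33, Σy=-35, Σxy=-482, Σx²=455, Σy²=537
r = (4×(-482) - 33×(-35))/√((4×455 - 33²)(4×537 - (-35)²))
= -773/√(731×923) = -773/√674713 ≈ -773/821.4092 ≈ -0.9411

r ≈ -0.9411


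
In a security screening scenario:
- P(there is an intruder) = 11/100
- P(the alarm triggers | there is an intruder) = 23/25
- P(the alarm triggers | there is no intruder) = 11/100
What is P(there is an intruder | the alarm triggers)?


Using Bayes' theorem:
P(A|B) = P(B|A)·P(A) / P(B)

P(the alarm triggers) = 23/25 × 11/100 + 11/100 × 89/100
= 253/2500 + 979/10000 = 1991/10000

P(there is an intruder|the alarm triggers) = (253/2500) / (1991/10000) = 92/181

P(there is an intruder|the alarm triggers) = 92/181 ≈ 50.83%


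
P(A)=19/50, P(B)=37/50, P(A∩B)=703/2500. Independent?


P(A)×P(B) = 703/2500
P(A∩B) = 703/2500
Equal ✓ → Independent

Yes, independent


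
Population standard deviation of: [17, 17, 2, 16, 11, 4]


Mean = 67/6
  (17-67/6)²=1225/36
  (17-67/6)²=1225/36
  (2-67/6)²=3025/36
  (16-67/6)²=841/36
  (11-67/6)²=1/36
  (4-67/6)²=1849/36
Σ(x-μ)² = 1361/6
σ² = (1361/6)/6 = 1361/36

σ = √(1361/36) ≈ 6.1486


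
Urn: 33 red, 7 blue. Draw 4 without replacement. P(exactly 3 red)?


Hypergeometric: C(33,3)×C(7,1)/C(40,4)
= 5456×7/91390 = 19096/45695

P(X=3) = 19096/45695 ≈ 41.79%


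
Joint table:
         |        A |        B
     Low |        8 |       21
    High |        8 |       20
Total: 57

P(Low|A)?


P(Low|A) = 8/(8+8) = 8/16 = 1/2

P = 1/2 ≈ 50.00%


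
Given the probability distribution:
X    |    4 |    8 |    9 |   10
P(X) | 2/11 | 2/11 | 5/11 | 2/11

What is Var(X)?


E[X] = 89/11
E[X²] = 765/11
Var(X) = E[X²] - (E[X])² = 765/11 - 7921/121 = 494/121

Var(X) = 494/121 ≈ 4.0826


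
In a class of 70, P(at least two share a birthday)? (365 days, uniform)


P(all different) = Π(365-i)/365 for i=0..69
= 0.000840
P(match) = 1 - 0.000840 = 0.999160

P ≈ 0.9992 ≈ 99.92%


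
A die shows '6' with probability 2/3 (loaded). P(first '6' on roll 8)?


Geometric: P(X=8) = (1-p)^(k-1)×p = (1/3)^7×2/3 = 2/6561

P(X=8) = 2/6561 ≈ 0.03%


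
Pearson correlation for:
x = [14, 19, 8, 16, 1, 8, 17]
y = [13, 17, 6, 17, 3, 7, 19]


n=7, Σx=83, Σy=82, Σxy=1207, Σx²=1231, Σy²=1202
r = (7×1207 - 83×82)/√((7×1231 - 83²)(7×1202 - 82²))
= 1643/√(1728×1690) = 1643/√2920320 ≈ 1643/1708.8944 ≈ 0.9614

r ≈ 0.9614


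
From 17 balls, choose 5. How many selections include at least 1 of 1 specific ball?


Complement: C(17,5) - C(16,5) = 6188 - 4368 = 1820

1820


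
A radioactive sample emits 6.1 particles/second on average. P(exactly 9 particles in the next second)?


Poisson(λ=6.1): P(X=9) = e^(-λ)×λ^k/k!
= e^(-6.1) × 6.1^9 / 9!
≈ 0.002242867719 × 11694146.0928 / 362880 ≈ 0.072279

P(X=9) ≈ 0.072279 ≈ 7.23%


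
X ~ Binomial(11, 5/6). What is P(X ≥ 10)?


P(X ≥ 10) = Σ P(X=i) for i=10..11
P(X=10) = 107421875/362797056
P(X=11) = 48828125/362797056
Sum = 9765625/22674816

P(X ≥ 10) = 9765625/22674816 ≈ 43.07%


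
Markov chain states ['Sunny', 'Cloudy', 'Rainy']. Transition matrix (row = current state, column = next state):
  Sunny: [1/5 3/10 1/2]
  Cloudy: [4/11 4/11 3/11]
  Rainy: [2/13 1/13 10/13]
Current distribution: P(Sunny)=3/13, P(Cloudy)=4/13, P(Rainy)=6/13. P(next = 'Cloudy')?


P(next=Cloudy) = Σᵢ P(now=i)×P(i→Cloudy)
= 3/13×3/10 + 4/13×4/11 + 6/13×1/13
= 9/130 + 16/143 + 6/169 = 4027/18590

P = 4027/18590 ≈ 0.2166


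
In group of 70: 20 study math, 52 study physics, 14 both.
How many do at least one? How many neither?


|A∪B| = 20+52-14 = 58
Neither = 70-58 = 12

At least one: 58; Neither: 12


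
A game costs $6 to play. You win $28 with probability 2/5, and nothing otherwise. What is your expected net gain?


E[gain] = (28-6)×2/5 + (-6)×3/5
= 44/5 - 18/5 = 26/5

Expected net gain = $26/5 ≈ $5.20


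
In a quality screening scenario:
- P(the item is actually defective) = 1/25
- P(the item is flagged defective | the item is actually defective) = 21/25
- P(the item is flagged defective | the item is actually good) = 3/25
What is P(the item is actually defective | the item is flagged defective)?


Using Bayes' theorem:
P(A|B) = P(B|A)·P(A) / P(B)

P(the item is flagged defective) = 21/25 × 1/25 + 3/25 × 24/25
= 21/625 + 72/625 = 93/625

P(the item is actually defective|the item is flagged defective) = (21/625) / (93/625) = 7/31

P(the item is actually defective|the item is flagged defective) = 7/31 ≈ 22.58%


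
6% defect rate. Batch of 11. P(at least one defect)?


P(all good) = (47/50)^11 = 2472159215084012303/4882812500000000000
P(≥1 defect) = 2410653284915987697/4882812500000000000

P = 2410653284915987697/4882812500000000000 ≈ 49.37%


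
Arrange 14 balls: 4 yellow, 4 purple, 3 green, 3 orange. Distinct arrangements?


14!/(4!×4!×3!×3!) = 4204200

4204200


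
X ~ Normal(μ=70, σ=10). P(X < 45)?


z = (45-70)/10 = -2.5
P(Z < -2.5) = 0.0062

P(X < 45) ≈ 0.0062


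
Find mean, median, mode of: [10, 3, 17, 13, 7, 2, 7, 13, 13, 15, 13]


Sorted: [2, 3, 7, 7, 10, 13, 13, 13, 13, 15, 17]
Mean = 113/11
Median = 13
Freq: {10: 1, 3: 1, 17: 1, 13: 4, 7: 2, 2: 1, 15: 1}
Mode: [13]

Mean=113/11, Median=13, Mode=13


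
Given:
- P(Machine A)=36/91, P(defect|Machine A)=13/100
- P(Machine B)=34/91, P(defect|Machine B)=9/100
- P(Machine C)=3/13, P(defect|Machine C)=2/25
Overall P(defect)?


P(B) = Σ P(B|Aᵢ)×P(Aᵢ)
  13/100×36/91 = 9/175
  9/100×34/91 = 153/4550
  2/25×3/13 = 6/325
Sum = 471/4550

P(defect) = 471/4550 ≈ 10.35%


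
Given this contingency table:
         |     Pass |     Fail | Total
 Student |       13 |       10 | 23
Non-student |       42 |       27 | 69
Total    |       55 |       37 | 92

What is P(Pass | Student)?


P(Pass | Student) = 13/(13+10) = 13/23

P(Pass|Student) = 13/23 ≈ 56.52%


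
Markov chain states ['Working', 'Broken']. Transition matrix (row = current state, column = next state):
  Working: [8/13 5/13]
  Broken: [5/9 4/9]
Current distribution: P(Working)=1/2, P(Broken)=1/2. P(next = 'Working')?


P(next=Working) = Σᵢ P(now=i)×P(i→Working)
= 1/2×8/13 + 1/2×5/9
= 4/13 + 5/18 = 137/234

P = 137/234 ≈ 0.5855


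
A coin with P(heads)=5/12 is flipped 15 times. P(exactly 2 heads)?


Binomial: P(X=2) = C(15,2)×p^2×(1-p)^13
= 105 × 25/144 × 96889010407/106993205379072 = 84777884106125/5135673858195456

P(X=2) = 84777884106125/5135673858195456 ≈ 1.65%


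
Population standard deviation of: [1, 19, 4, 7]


Mean = 31/4
  (1-31/4)²=729/16
  (19-31/4)²=2025/16
  (4-31/4)²=225/16
  (7-31/4)²=9/16
Σ(x-μ)² = 747/4
σ² = (747/4)/4 = 747/16

σ = √(747/16) ≈ 6.8328


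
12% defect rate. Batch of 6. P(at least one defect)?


P(all good) = (22/25)^6 = 113379904/244140625
P(≥1 defect) = 130760721/244140625

P = 130760721/244140625 ≈ 53.56%


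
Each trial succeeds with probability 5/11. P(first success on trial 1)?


Geometric: P(X=1) = (1-p)^(k-1)×p = (6/11)^0×5/11 = 5/11

P(X=1) = 5/11 ≈ 45.45%


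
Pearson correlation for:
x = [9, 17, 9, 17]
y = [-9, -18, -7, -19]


n=4, Σx=52, Σy=-53, Σxy=-773, Σx²=740, Σy²=815
r = (4×(-773) - 52×(-53))/√((4×740 - 52²)(4×815 - (-53)²))
= -336/√(256×451) = -336/√115456 ≈ -336/339.7882 ≈ -0.9889

r ≈ -0.9889


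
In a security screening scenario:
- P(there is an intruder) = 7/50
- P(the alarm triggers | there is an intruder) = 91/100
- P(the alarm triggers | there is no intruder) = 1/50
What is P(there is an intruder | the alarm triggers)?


Using Bayes' theorem:
P(A|B) = P(B|A)·P(A) / P(B)

P(the alarm triggers) = 91/100 × 7/50 + 1/50 × 43/50
= 637/5000 + 43/2500 = 723/5000

P(there is an intruder|the alarm triggers) = (637/5000) / (723/5000) = 637/723

P(there is an intruder|the alarm triggers) = 637/723 ≈ 88.11%


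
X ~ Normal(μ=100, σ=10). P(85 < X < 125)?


z₁=(85-100)/10=-1.5, z₂=(125-100)/10=2.5
P = Φ(2.5) - Φ(-1.5) = 0.993790 - 0.066807 = 0.926983 ≈ 0.9270

P(85 < X < 125) ≈ 0.9270


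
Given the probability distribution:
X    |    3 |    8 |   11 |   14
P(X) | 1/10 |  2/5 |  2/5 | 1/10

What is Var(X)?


E[X] = 93/10
E[X²] = 189/2
Var(X) = E[X²] - (E[X])² = 189/2 - 8649/100 = 801/100

Var(X) = 801/100 ≈ 8.0100


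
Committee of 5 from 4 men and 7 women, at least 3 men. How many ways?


Count by #men:
  3M,2W: C(4,3)×C(7,2)=84
  4M,1W: C(4,4)×C(7,1)=7
Total = 91

91


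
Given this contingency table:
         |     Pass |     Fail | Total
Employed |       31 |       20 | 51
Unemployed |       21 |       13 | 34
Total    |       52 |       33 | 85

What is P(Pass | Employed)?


P(Pass | Employed) = 31/(31+20) = 31/51

P(Pass|Employed) = 31/51 ≈ 60.78%


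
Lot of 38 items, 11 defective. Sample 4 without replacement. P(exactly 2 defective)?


Hypergeometric: C(11,2)×C(27,2)/C(38,4)
= 55×351/73815 = 1287/4921

P(X=2) = 1287/4921 ≈ 26.15%


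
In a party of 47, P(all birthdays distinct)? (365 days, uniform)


P(all different) = Π(365-i)/365 for i=0..46
= (365/365)×(364/365)×...×(319/365)
= 0.045226

P ≈ 0.0452 ≈ 4.52%


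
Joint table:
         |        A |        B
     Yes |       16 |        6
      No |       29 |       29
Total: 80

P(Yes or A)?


P(Yes∨A) = P(Yes) + P(A) - P(Yes∧A)
= (22 + 45 - 16)/80 = 51/80

P = 51/80 ≈ 63.75%


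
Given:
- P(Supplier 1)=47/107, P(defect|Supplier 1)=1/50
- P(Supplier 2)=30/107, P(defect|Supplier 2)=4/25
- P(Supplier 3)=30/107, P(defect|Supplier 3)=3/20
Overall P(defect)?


P(B) = Σ P(B|Aᵢ)×P(Aᵢ)
  1/50×47/107 = 47/5350
  4/25×30/107 = 24/535
  3/20×30/107 = 9/214
Sum = 256/2675

P(defect) = 256/2675 ≈ 9.57%


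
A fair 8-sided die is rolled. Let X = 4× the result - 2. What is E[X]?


E[die] = (1+8)/2 = 9/2
E[X] = 4×9/2 - 2 = 16

E[X] = 16


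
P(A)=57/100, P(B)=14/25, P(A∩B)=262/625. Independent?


P(A)×P(B) = 399/1250
P(A∩B) = 262/625
Not equal → NOT independent

No, not independent


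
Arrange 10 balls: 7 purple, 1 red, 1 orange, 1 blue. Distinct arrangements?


10!/(7!×1!×1!×1!) = 720

720


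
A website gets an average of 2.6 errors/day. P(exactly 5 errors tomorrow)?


Poisson(λ=2.6): P(X=5) = e^(-λ)×λ^k/k!
= e^(-2.6) × 2.6^5 / 5!
≈ 0.07427357821 × 118.81376 / 120 ≈ 0.073539

P(X=5) ≈ 0.073539 ≈ 7.35%


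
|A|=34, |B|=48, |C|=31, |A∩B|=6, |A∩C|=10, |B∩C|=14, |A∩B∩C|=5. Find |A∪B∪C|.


|A∪B∪C| = 34+48+31-6-10-14+5 = 88

|A∪B∪C| = 88


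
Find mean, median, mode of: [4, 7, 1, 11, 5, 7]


Sorted: [1, 4, 5, 7, 7, 11]
Mean = 35/6
Median = 6
Freq: {4: 1, 7: 2, 1: 1, 11: 1, 5: 1}
Mode: [7]

Mean=35/6, Median=6, Mode=7


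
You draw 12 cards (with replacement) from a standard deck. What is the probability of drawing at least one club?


P(not a club) = 39/52 = 3/4
P(none in 12 draws) = (3/4)^12 = 531441/16777216
P(≥1 club) = 1 - 531441/16777216 = 16245775/16777216

P = 16245775/16777216 ≈ 96.83%


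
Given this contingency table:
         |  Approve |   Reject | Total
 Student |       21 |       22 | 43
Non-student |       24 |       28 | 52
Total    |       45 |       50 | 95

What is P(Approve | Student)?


P(Approve | Student) = 21/(21+22) = 21/43

P(Approve|Student) = 21/43 ≈ 48.84%


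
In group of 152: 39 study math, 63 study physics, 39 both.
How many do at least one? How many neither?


|A∪B| = 39+63-39 = 63
Neither = 152-63 = 89

At least one: 63; Neither: 89


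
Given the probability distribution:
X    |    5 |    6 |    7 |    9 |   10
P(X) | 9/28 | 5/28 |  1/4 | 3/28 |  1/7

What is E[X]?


E[X] = Σ x·P(X=x)
= (5)×(9/28) + (6)×(5/28) + (7)×(1/4) + (9)×(3/28) + (10)×(1/7)
= 191/28

E[X] = 191/28


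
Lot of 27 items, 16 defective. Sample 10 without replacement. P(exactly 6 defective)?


Hypergeometric: C(16,6)×C(11,4)/C(27,10)
= 8008×330/8436285 = 1232/3933

P(X=6) = 1232/3933 ≈ 31.32%


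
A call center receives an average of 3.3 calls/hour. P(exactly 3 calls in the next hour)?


Poisson(λ=3.3): P(X=3) = e^(-λ)×λ^k/k!
= e^(-3.3) × 3.3^3 / 3!
≈ 0.0368831674 × 35.937 / 6 ≈ 0.220912

P(X=3) ≈ 0.220912 ≈ 22.09%


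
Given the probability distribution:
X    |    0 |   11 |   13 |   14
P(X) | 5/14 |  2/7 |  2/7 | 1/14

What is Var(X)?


E[X] = 55/7
E[X²] = 678/7
Var(X) = E[X²] - (E[X])² = 678/7 - 3025/49 = 1721/49

Var(X) = 1721/49 ≈ 35.1224


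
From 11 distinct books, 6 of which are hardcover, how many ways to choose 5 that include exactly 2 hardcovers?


Choose 2 of the 6 hardcovers and 3 of the other 5 books:
C(6,2)×C(5,3) = 15×10 = 150

150


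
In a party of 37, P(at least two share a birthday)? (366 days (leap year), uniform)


P(all different) = Π(366-i)/366 for i=0..36
= 0.152077
P(match) = 1 - 0.152077 = 0.847923

P ≈ 0.8479 ≈ 84.79%


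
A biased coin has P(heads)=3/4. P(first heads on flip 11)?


Geometric: P(X=11) = (1-p)^(k-1)×p = (1/4)^10×3/4 = 3/4194304

P(X=11) = 3/4194304 ≈ 0.00%
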